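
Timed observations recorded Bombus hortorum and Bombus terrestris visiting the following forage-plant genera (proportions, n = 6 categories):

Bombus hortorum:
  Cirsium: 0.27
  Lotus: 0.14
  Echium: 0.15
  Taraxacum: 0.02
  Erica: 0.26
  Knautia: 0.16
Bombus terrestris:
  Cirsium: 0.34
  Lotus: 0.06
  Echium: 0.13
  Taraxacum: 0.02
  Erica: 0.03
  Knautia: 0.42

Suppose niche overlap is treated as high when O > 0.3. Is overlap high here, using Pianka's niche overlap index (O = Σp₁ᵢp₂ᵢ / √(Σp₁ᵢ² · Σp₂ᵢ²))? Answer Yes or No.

Σ p₁ᵢp₂ᵢ = 0.0918 + 0.0084 + 0.0195 + 0.0004 + 0.0078 + 0.0672 = 0.1951
Σp_1ᵢ² = 0.27² + 0.14² + 0.15² + 0.02² + 0.26² + 0.16² = 0.0729 + 0.0196 + 0.0225 + 0.0004 + 0.0676 + 0.0256 = 0.2086
Σp_2ᵢ² = 0.34² + 0.06² + 0.13² + 0.02² + 0.03² + 0.42² = 0.1156 + 0.0036 + 0.0169 + 0.0004 + 0.0009 + 0.1764 = 0.3138
O = 0.1951 / √(0.2086 × 0.3138) = 0.1951 / 0.25585 = 0.7626
O = 0.7626 > 0.3 → Yes.

Yes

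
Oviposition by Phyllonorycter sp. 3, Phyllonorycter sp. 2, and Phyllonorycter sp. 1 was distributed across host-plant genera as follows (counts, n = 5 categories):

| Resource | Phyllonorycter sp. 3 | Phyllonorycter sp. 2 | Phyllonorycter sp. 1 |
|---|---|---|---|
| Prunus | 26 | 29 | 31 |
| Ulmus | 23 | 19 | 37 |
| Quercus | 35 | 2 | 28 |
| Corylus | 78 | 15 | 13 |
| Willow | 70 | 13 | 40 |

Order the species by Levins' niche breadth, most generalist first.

Phyllonorycter sp. 1 > Phyllonorycter sp. 3 > Phyllonorycter sp. 2

Proportions for Phyllonorycter sp. 3 (n=232): 26/232=0.1121, 23/232=0.0991, 35/232=0.1509, 78/232=0.3362, 70/232=0.3017
Proportions for Phyllonorycter sp. 2 (n=78): 29/78=0.3718, 19/78=0.2436, 2/78=0.0256, 15/78=0.1923, 13/78=0.1667
Proportions for Phyllonorycter sp. 1 (n=149): 31/149=0.2081, 37/149=0.2483, 28/149=0.1879, 13/149=0.0872, 40/149=0.2685
Σp_3ᵢ² = 0.1121² + 0.0991² + 0.1509² + 0.3362² + 0.3017² = 0.012566 + 0.009821 + 0.022771 + 0.113030 + 0.091023 = 0.249211
B_3 = 1 / 0.249211 = 4.0127
Σp_2ᵢ² = 0.3718² + 0.2436² + 0.0256² + 0.1923² + 0.1667² = 0.138235 + 0.059341 + 0.000655 + 0.036979 + 0.027789 = 0.262999
B_2 = 1 / 0.262999 = 3.8023
Σp_1ᵢ² = 0.2081² + 0.2483² + 0.1879² + 0.0872² + 0.2685² = 0.043306 + 0.061653 + 0.035306 + 0.007604 + 0.072092 = 0.219961
B_1 = 1 / 0.219961 = 4.5463
Ranking by B (broadest → narrowest): Phyllonorycter sp. 1 (4.55) > Phyllonorycter sp. 3 (4.01) > Phyllonorycter sp. 2 (3.80)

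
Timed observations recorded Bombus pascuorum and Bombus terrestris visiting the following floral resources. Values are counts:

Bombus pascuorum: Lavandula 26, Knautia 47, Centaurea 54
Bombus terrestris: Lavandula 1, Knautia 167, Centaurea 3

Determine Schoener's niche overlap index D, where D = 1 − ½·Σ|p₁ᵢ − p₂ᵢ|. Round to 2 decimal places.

0.39

Proportions for Bombus pascuorum (n=127): 26/127=0.2047, 47/127=0.3701, 54/127=0.4252
Proportions for Bombus terrestris (n=171): 1/171=0.0058, 167/171=0.9766, 3/171=0.0175
Σ|p₁ᵢ − p₂ᵢ| = 0.1989 + 0.6065 + 0.4077 = 1.2131
D = 1 − ½ × 1.2131 = 1 − 0.60655 = 0.39345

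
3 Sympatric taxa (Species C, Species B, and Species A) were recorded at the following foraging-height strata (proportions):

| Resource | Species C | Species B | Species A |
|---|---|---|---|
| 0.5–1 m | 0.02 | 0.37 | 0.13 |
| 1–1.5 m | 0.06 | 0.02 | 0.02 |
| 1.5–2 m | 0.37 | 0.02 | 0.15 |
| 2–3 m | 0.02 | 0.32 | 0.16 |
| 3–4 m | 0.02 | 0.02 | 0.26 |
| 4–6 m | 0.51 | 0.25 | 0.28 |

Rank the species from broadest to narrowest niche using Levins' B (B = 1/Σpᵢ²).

Species A > Species B > Species C

Σp_Cᵢ² = 0.02² + 0.06² + 0.37² + 0.02² + 0.02² + 0.51² = 0.0004 + 0.0036 + 0.1369 + 0.0004 + 0.0004 + 0.2601 = 0.4018
B_C = 1 / 0.4018 = 2.4888
Σp_Bᵢ² = 0.37² + 0.02² + 0.02² + 0.32² + 0.02² + 0.25² = 0.1369 + 0.0004 + 0.0004 + 0.1024 + 0.0004 + 0.0625 = 0.3030
B_B = 1 / 0.3030 = 3.3003
Σp_Aᵢ² = 0.13² + 0.02² + 0.15² + 0.16² + 0.26² + 0.28² = 0.0169 + 0.0004 + 0.0225 + 0.0256 + 0.0676 + 0.0784 = 0.2114
B_A = 1 / 0.2114 = 4.7304
Ranking by B (broadest → narrowest): Species A (4.73) > Species B (3.30) > Species C (2.49)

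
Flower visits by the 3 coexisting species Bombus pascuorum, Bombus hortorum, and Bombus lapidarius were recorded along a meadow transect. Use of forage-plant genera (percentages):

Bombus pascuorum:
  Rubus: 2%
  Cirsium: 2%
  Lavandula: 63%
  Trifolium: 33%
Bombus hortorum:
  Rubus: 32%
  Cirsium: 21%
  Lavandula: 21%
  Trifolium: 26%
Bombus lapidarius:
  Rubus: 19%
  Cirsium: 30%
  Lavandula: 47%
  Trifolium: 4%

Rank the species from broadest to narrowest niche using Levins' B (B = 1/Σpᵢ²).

Convert percentages to proportions (divide by 100).
Σp_pascᵢ² = 0.02² + 0.02² + 0.63² + 0.33² = 0.0004 + 0.0004 + 0.3969 + 0.1089 = 0.5066
B_pasc = 1 / 0.5066 = 1.9739
Σp_hortᵢ² = 0.32² + 0.21² + 0.21² + 0.26² = 0.1024 + 0.0441 + 0.0441 + 0.0676 = 0.2582
B_hort = 1 / 0.2582 = 3.8730
Σp_lapiᵢ² = 0.19² + 0.30² + 0.47² + 0.04² = 0.0361 + 0.0900 + 0.2209 + 0.0016 = 0.3486
B_lapi = 1 / 0.3486 = 2.8686
Ranking by B (broadest → narrowest): Bombus hortorum (3.87) > Bombus lapidarius (2.87) > Bombus pascuorum (1.97)

Bombus hortorum > Bombus lapidarius > Bombus pascuorum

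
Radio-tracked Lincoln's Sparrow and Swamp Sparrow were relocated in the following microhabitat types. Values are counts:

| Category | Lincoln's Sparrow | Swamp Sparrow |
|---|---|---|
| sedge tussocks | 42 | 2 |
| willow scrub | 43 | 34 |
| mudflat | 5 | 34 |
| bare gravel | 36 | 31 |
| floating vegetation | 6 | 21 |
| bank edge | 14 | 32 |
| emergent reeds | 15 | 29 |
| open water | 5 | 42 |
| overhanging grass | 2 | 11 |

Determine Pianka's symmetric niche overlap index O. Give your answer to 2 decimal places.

Proportions for Lincoln's Sparrow (n=168): 42/168=0.2500, 43/168=0.2560, 5/168=0.0298, 36/168=0.2143, 6/168=0.0357, 14/168=0.0833, 15/168=0.0893, 5/168=0.0298, 2/168=0.0119
Proportions for Swamp Sparrow (n=236): 2/236=0.0085, 34/236=0.1441, 34/236=0.1441, 31/236=0.1314, 21/236=0.0890, 32/236=0.1356, 29/236=0.1229, 42/236=0.1780, 11/236=0.0466
Σ p₁ᵢp₂ᵢ = 0.002125 + 0.036890 + 0.004294 + 0.028159 + 0.003177 + 0.011295 + 0.010975 + 0.005304 + 0.000555 = 0.102774
Σp_1ᵢ² = 0.2500² + 0.2560² + 0.0298² + 0.2143² + 0.0357² + 0.0833² + 0.0893² + 0.0298² + 0.0119² = 0.062500 + 0.065536 + 0.000888 + 0.045924 + 0.001274 + 0.006939 + 0.007974 + 0.000888 + 0.000142 = 0.192065
Σp_2ᵢ² = 0.0085² + 0.1441² + 0.1441² + 0.1314² + 0.0890² + 0.1356² + 0.1229² + 0.1780² + 0.0466² = 0.000072 + 0.020765 + 0.020765 + 0.017266 + 0.007921 + 0.018387 + 0.015104 + 0.031684 + 0.002172 = 0.134136
O = 0.102774 / √(0.192065 × 0.134136) = 0.102774 / 0.1605080 = 0.6403

0.64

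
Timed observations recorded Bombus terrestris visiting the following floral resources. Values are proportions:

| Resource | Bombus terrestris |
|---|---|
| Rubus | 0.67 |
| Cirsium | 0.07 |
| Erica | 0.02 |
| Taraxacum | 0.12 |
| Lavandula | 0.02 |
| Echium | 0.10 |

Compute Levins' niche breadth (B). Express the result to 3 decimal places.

Σpᵢ² = 0.67² + 0.07² + 0.02² + 0.12² + 0.02² + 0.10² = 0.4489 + 0.0049 + 0.0004 + 0.0144 + 0.0004 + 0.0100 = 0.4790
B = 1 / 0.4790 = 2.08768

2.088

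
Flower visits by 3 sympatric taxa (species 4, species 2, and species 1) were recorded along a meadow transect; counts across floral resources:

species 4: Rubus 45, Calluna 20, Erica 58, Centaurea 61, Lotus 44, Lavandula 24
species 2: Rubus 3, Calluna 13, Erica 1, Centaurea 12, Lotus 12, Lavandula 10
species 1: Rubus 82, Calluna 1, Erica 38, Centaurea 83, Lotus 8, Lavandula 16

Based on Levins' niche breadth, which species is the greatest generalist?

Proportions for species 4 (n=252): 45/252=0.1786, 20/252=0.0794, 58/252=0.2302, 61/252=0.2421, 44/252=0.1746, 24/252=0.0952
Proportions for species 2 (n=51): 3/51=0.0588, 13/51=0.2549, 1/51=0.0196, 12/51=0.2353, 12/51=0.2353, 10/51=0.1961
Proportions for species 1 (n=228): 82/228=0.3596, 1/228=0.0044, 38/228=0.1667, 83/228=0.3640, 8/228=0.0351, 16/228=0.0702
Σp_4ᵢ² = 0.1786² + 0.0794² + 0.2302² + 0.2421² + 0.1746² + 0.0952² = 0.031898 + 0.006304 + 0.052992 + 0.058612 + 0.030485 + 0.009063 = 0.189354
B_4 = 1 / 0.189354 = 5.2811
Σp_2ᵢ² = 0.0588² + 0.2549² + 0.0196² + 0.2353² + 0.2353² + 0.1961² = 0.003457 + 0.064974 + 0.000384 + 0.055366 + 0.055366 + 0.038455 = 0.218002
B_2 = 1 / 0.218002 = 4.5871
Σp_1ᵢ² = 0.3596² + 0.0044² + 0.1667² + 0.3640² + 0.0351² + 0.0702² = 0.129312 + 0.000019 + 0.027789 + 0.132496 + 0.001232 + 0.004928 = 0.295776
B_1 = 1 / 0.295776 = 3.3809
Highest B → broadest niche (most generalist): species 4 (B = 5.28).

species 4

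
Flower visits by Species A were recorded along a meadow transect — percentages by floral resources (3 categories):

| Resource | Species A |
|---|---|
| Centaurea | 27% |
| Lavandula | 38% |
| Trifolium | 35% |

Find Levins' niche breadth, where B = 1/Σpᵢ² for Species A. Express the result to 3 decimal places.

2.943

Convert percentages to proportions (divide by 100).
Σpᵢ² = 0.27² + 0.38² + 0.35² = 0.0729 + 0.1444 + 0.1225 = 0.3398
B = 1 / 0.3398 = 2.94291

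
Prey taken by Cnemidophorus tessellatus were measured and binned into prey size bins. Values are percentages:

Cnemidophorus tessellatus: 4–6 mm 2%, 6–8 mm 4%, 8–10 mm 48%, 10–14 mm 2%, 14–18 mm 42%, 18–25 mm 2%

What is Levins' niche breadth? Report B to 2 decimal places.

2.44

Convert percentages to proportions (divide by 100).
Σpᵢ² = 0.02² + 0.04² + 0.48² + 0.02² + 0.42² + 0.02² = 0.0004 + 0.0016 + 0.2304 + 0.0004 + 0.1764 + 0.0004 = 0.4096
B = 1 / 0.4096 = 2.4414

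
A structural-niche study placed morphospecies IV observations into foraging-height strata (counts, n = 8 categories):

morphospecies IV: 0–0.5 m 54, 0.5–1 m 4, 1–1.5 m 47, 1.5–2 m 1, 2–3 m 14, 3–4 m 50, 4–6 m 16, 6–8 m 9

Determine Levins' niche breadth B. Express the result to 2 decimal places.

4.65

Proportions for morphospecies IV (n=195): 54/195=0.2769, 4/195=0.0205, 47/195=0.2410, 1/195=0.0051, 14/195=0.0718, 50/195=0.2564, 16/195=0.0821, 9/195=0.0462
Σpᵢ² = 0.2769² + 0.0205² + 0.2410² + 0.0051² + 0.0718² + 0.2564² + 0.0821² + 0.0462² = 0.076674 + 0.000420 + 0.058081 + 0.000026 + 0.005155 + 0.065741 + 0.006740 + 0.002134 = 0.214971
B = 1 / 0.214971 = 4.6518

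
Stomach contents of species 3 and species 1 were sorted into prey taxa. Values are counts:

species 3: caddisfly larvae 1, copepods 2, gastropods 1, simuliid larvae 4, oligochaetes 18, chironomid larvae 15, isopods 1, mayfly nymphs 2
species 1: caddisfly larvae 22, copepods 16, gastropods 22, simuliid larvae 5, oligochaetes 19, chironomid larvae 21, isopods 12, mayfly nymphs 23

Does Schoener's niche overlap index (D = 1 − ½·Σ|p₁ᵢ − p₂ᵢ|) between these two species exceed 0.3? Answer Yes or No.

Proportions for species 3 (n=44): 1/44=0.0227, 2/44=0.0455, 1/44=0.0227, 4/44=0.0909, 18/44=0.4091, 15/44=0.3409, 1/44=0.0227, 2/44=0.0455
Proportions for species 1 (n=140): 22/140=0.1571, 16/140=0.1143, 22/140=0.1571, 5/140=0.0357, 19/140=0.1357, 21/140=0.1500, 12/140=0.0857, 23/140=0.1643
Σ|p₁ᵢ − p₂ᵢ| = 0.1344 + 0.0688 + 0.1344 + 0.0552 + 0.2734 + 0.1909 + 0.0630 + 0.1188 = 1.0389
D = 1 − ½ × 1.0389 = 1 − 0.51945 = 0.48055
D = 0.48055 > 0.3 → Yes.

Yes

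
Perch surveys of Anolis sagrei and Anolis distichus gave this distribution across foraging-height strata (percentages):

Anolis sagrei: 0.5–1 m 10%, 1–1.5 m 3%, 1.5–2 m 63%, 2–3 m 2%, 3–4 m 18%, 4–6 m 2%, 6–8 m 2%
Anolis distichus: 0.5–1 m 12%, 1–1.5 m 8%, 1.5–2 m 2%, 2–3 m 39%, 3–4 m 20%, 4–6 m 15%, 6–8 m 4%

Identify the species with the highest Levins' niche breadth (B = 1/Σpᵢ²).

Anolis distichus

Convert percentages to proportions (divide by 100).
Σp_sagrᵢ² = 0.10² + 0.03² + 0.63² + 0.02² + 0.18² + 0.02² + 0.02² = 0.0100 + 0.0009 + 0.3969 + 0.0004 + 0.0324 + 0.0004 + 0.0004 = 0.4414
B_sagr = 1 / 0.4414 = 2.2655
Σp_distᵢ² = 0.12² + 0.08² + 0.02² + 0.39² + 0.20² + 0.15² + 0.04² = 0.0144 + 0.0064 + 0.0004 + 0.1521 + 0.0400 + 0.0225 + 0.0016 = 0.2374
B_dist = 1 / 0.2374 = 4.2123
Highest B → broadest niche (most generalist): Anolis distichus (B = 4.21).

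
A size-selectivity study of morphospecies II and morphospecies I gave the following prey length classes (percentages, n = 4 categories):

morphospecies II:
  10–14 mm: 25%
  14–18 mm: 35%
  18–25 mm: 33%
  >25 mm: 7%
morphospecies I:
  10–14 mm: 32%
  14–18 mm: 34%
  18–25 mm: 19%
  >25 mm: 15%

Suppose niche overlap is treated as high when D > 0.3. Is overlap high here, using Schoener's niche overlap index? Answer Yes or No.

Convert percentages to proportions (divide by 100).
Σ|p₁ᵢ − p₂ᵢ| = 0.07 + 0.01 + 0.14 + 0.08 = 0.30
D = 1 − ½ × 0.30 = 1 − 0.150 = 0.8500
D = 0.8500 > 0.3 → Yes.

Yes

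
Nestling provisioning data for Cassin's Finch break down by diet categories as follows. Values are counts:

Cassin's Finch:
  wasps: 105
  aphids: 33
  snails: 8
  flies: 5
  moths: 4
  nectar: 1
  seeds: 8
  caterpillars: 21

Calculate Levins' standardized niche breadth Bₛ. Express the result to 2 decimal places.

0.24

Proportions for Cassin's Finch (n=185): 105/185=0.5676, 33/185=0.1784, 8/185=0.0432, 5/185=0.0270, 4/185=0.0216, 1/185=0.0054, 8/185=0.0432, 21/185=0.1135
Σpᵢ² = 0.5676² + 0.1784² + 0.0432² + 0.0270² + 0.0216² + 0.0054² + 0.0432² + 0.1135² = 0.322170 + 0.031827 + 0.001866 + 0.000729 + 0.000467 + 0.000029 + 0.001866 + 0.012882 = 0.371836
B = 1 / 0.371836 = 2.6894
Bₛ = (B − 1)/(n − 1) = (2.6894 − 1)/(8 − 1) = 1.6894/7 = 0.2413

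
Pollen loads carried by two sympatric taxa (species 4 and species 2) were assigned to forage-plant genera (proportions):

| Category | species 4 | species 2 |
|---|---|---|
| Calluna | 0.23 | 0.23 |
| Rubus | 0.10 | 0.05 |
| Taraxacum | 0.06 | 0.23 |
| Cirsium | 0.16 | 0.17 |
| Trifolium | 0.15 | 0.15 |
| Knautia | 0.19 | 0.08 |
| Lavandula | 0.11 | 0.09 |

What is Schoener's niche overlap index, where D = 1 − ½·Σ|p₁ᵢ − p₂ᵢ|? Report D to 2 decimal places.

0.82

Σ|p₁ᵢ − p₂ᵢ| = 0.00 + 0.05 + 0.17 + 0.01 + 0.00 + 0.11 + 0.02 = 0.36
D = 1 − ½ × 0.36 = 1 − 0.180 = 0.8200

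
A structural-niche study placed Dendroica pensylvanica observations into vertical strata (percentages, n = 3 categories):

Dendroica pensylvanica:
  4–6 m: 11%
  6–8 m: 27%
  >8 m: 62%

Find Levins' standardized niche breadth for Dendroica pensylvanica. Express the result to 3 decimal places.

Convert percentages to proportions (divide by 100).
Σpᵢ² = 0.11² + 0.27² + 0.62² = 0.0121 + 0.0729 + 0.3844 = 0.4694
B = 1 / 0.4694 = 2.13038
Bₛ = (B − 1)/(n − 1) = (2.13038 − 1)/(3 − 1) = 1.13038/2 = 0.56519

0.565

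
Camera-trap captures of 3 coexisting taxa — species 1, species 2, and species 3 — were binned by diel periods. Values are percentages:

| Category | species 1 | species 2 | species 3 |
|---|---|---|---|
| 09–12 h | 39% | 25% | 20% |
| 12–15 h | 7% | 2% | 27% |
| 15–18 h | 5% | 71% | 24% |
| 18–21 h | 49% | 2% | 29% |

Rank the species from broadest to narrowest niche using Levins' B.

species 3 > species 1 > species 2

Convert percentages to proportions (divide by 100).
Σp_1ᵢ² = 0.39² + 0.07² + 0.05² + 0.49² = 0.1521 + 0.0049 + 0.0025 + 0.2401 = 0.3996
B_1 = 1 / 0.3996 = 2.5025
Σp_2ᵢ² = 0.25² + 0.02² + 0.71² + 0.02² = 0.0625 + 0.0004 + 0.5041 + 0.0004 = 0.5674
B_2 = 1 / 0.5674 = 1.7624
Σp_3ᵢ² = 0.20² + 0.27² + 0.24² + 0.29² = 0.0400 + 0.0729 + 0.0576 + 0.0841 = 0.2546
B_3 = 1 / 0.2546 = 3.9277
Ranking by B (broadest → narrowest): species 3 (3.93) > species 1 (2.50) > species 2 (1.76)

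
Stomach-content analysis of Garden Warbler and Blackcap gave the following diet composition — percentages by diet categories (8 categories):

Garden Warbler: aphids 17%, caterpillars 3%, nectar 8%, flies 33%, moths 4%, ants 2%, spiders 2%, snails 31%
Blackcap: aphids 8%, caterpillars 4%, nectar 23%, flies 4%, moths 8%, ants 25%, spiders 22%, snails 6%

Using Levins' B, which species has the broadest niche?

Blackcap

Convert percentages to proportions (divide by 100).
Σp_Warbᵢ² = 0.17² + 0.03² + 0.08² + 0.33² + 0.04² + 0.02² + 0.02² + 0.31² = 0.0289 + 0.0009 + 0.0064 + 0.1089 + 0.0016 + 0.0004 + 0.0004 + 0.0961 = 0.2436
B_Warb = 1 / 0.2436 = 4.1051
Σp_Blacᵢ² = 0.08² + 0.04² + 0.23² + 0.04² + 0.08² + 0.25² + 0.22² + 0.06² = 0.0064 + 0.0016 + 0.0529 + 0.0016 + 0.0064 + 0.0625 + 0.0484 + 0.0036 = 0.1834
B_Blac = 1 / 0.1834 = 5.4526
Highest B → broadest niche (most generalist): Blackcap (B = 5.45).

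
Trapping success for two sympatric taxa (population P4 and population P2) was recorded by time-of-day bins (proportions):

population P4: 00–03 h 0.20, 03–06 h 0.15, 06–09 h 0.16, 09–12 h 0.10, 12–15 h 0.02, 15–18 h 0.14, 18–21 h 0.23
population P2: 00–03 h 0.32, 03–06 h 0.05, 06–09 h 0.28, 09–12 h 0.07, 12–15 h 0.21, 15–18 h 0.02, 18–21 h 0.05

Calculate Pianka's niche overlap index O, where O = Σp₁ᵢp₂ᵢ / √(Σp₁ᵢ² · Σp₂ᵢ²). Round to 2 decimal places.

0.71

Σ p₁ᵢp₂ᵢ = 0.0640 + 0.0075 + 0.0448 + 0.0070 + 0.0042 + 0.0028 + 0.0115 = 0.1418
Σp_1ᵢ² = 0.20² + 0.15² + 0.16² + 0.10² + 0.02² + 0.14² + 0.23² = 0.0400 + 0.0225 + 0.0256 + 0.0100 + 0.0004 + 0.0196 + 0.0529 = 0.1710
Σp_2ᵢ² = 0.32² + 0.05² + 0.28² + 0.07² + 0.21² + 0.02² + 0.05² = 0.1024 + 0.0025 + 0.0784 + 0.0049 + 0.0441 + 0.0004 + 0.0025 = 0.2352
O = 0.1418 / √(0.1710 × 0.2352) = 0.1418 / 0.20055 = 0.7071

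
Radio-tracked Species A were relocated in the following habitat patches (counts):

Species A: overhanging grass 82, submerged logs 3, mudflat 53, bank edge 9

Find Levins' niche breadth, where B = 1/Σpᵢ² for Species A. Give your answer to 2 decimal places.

2.25

Proportions for Species A (n=147): 82/147=0.5578, 3/147=0.0204, 53/147=0.3605, 9/147=0.0612
Σpᵢ² = 0.5578² + 0.0204² + 0.3605² + 0.0612² = 0.311141 + 0.000416 + 0.129960 + 0.003745 = 0.445262
B = 1 / 0.445262 = 2.2459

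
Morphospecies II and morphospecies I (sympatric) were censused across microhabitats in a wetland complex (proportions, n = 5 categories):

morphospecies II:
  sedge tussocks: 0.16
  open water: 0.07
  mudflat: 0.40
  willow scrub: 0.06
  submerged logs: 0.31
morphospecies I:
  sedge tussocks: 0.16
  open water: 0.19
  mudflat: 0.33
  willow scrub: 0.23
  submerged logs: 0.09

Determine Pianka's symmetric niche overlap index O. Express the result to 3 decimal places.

0.820

Σ p₁ᵢp₂ᵢ = 0.0256 + 0.0133 + 0.1320 + 0.0138 + 0.0279 = 0.2126
Σp_1ᵢ² = 0.16² + 0.07² + 0.40² + 0.06² + 0.31² = 0.0256 + 0.0049 + 0.1600 + 0.0036 + 0.0961 = 0.2902
Σp_2ᵢ² = 0.16² + 0.19² + 0.33² + 0.23² + 0.09² = 0.0256 + 0.0361 + 0.1089 + 0.0529 + 0.0081 = 0.2316
O = 0.2126 / √(0.2902 × 0.2316) = 0.2126 / 0.259250 = 0.82006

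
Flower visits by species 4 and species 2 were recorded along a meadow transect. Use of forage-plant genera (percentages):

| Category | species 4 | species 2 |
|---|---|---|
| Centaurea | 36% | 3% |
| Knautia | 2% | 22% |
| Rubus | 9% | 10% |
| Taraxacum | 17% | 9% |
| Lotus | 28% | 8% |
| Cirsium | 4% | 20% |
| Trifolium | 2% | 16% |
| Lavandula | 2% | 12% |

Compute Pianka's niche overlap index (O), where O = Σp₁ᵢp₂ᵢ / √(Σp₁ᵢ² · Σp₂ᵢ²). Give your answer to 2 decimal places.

Convert percentages to proportions (divide by 100).
Σ p₁ᵢp₂ᵢ = 0.0108 + 0.0044 + 0.0090 + 0.0153 + 0.0224 + 0.0080 + 0.0032 + 0.0024 = 0.0755
Σp_1ᵢ² = 0.36² + 0.02² + 0.09² + 0.17² + 0.28² + 0.04² + 0.02² + 0.02² = 0.1296 + 0.0004 + 0.0081 + 0.0289 + 0.0784 + 0.0016 + 0.0004 + 0.0004 = 0.2478
Σp_2ᵢ² = 0.03² + 0.22² + 0.10² + 0.09² + 0.08² + 0.20² + 0.16² + 0.12² = 0.0009 + 0.0484 + 0.0100 + 0.0081 + 0.0064 + 0.0400 + 0.0256 + 0.0144 = 0.1538
O = 0.0755 / √(0.2478 × 0.1538) = 0.0755 / 0.19522 = 0.3867

0.39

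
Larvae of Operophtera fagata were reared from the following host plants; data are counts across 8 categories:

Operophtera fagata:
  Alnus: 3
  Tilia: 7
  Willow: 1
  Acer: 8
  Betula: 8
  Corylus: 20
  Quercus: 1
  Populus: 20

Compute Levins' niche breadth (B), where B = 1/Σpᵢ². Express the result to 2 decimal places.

4.68

Proportions for Operophtera fagata (n=68): 3/68=0.0441, 7/68=0.1029, 1/68=0.0147, 8/68=0.1176, 8/68=0.1176, 20/68=0.2941, 1/68=0.0147, 20/68=0.2941
Σpᵢ² = 0.0441² + 0.1029² + 0.0147² + 0.1176² + 0.1176² + 0.2941² + 0.0147² + 0.2941² = 0.001945 + 0.010588 + 0.000216 + 0.013830 + 0.013830 + 0.086495 + 0.000216 + 0.086495 = 0.213615
B = 1 / 0.213615 = 4.6813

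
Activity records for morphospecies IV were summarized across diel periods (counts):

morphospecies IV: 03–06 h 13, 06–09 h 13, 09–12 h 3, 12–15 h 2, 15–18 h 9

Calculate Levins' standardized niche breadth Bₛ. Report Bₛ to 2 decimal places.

0.68

Proportions for morphospecies IV (n=40): 13/40=0.3250, 13/40=0.3250, 3/40=0.0750, 2/40=0.0500, 9/40=0.2250
Σpᵢ² = 0.3250² + 0.3250² + 0.0750² + 0.0500² + 0.2250² = 0.105625 + 0.105625 + 0.005625 + 0.002500 + 0.050625 = 0.270000
B = 1 / 0.270000 = 3.7037
Bₛ = (B − 1)/(n − 1) = (3.7037 − 1)/(5 − 1) = 2.7037/4 = 0.6759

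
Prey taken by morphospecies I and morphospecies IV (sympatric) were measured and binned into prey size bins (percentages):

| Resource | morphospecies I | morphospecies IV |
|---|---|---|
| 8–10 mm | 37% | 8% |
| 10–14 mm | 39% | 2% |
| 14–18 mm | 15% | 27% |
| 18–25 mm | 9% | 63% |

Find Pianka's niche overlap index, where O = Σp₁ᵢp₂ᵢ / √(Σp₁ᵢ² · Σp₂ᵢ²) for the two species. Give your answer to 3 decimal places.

Convert percentages to proportions (divide by 100).
Σ p₁ᵢp₂ᵢ = 0.0296 + 0.0078 + 0.0405 + 0.0567 = 0.1346
Σp_1ᵢ² = 0.37² + 0.39² + 0.15² + 0.09² = 0.1369 + 0.1521 + 0.0225 + 0.0081 = 0.3196
Σp_2ᵢ² = 0.08² + 0.02² + 0.27² + 0.63² = 0.0064 + 0.0004 + 0.0729 + 0.3969 = 0.4766
O = 0.1346 / √(0.3196 × 0.4766) = 0.1346 / 0.390284 = 0.34488

0.345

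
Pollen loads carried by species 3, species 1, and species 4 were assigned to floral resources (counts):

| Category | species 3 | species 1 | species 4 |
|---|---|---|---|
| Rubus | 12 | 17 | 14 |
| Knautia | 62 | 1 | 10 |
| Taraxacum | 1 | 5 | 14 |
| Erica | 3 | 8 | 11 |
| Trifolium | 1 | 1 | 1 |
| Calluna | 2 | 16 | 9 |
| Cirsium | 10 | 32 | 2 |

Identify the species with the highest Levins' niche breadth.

Proportions for species 3 (n=91): 12/91=0.1319, 62/91=0.6813, 1/91=0.0110, 3/91=0.0330, 1/91=0.0110, 2/91=0.0220, 10/91=0.1099
Proportions for species 1 (n=80): 17/80=0.2125, 1/80=0.0125, 5/80=0.0625, 8/80=0.1000, 1/80=0.0125, 16/80=0.2000, 32/80=0.4000
Proportions for species 4 (n=61): 14/61=0.2295, 10/61=0.1639, 14/61=0.2295, 11/61=0.1803, 1/61=0.0164, 9/61=0.1475, 2/61=0.0328
Σp_3ᵢ² = 0.1319² + 0.6813² + 0.0110² + 0.0330² + 0.0110² + 0.0220² + 0.1099² = 0.017398 + 0.464170 + 0.000121 + 0.001089 + 0.000121 + 0.000484 + 0.012078 = 0.495461
B_3 = 1 / 0.495461 = 2.0183
Σp_1ᵢ² = 0.2125² + 0.0125² + 0.0625² + 0.1000² + 0.0125² + 0.2000² + 0.4000² = 0.045156 + 0.000156 + 0.003906 + 0.010000 + 0.000156 + 0.040000 + 0.160000 = 0.259374
B_1 = 1 / 0.259374 = 3.8554
Σp_4ᵢ² = 0.2295² + 0.1639² + 0.2295² + 0.1803² + 0.0164² + 0.1475² + 0.0328² = 0.052670 + 0.026863 + 0.052670 + 0.032508 + 0.000269 + 0.021756 + 0.001076 = 0.187812
B_4 = 1 / 0.187812 = 5.3245
Highest B → broadest niche (most generalist): species 4 (B = 5.32).

species 4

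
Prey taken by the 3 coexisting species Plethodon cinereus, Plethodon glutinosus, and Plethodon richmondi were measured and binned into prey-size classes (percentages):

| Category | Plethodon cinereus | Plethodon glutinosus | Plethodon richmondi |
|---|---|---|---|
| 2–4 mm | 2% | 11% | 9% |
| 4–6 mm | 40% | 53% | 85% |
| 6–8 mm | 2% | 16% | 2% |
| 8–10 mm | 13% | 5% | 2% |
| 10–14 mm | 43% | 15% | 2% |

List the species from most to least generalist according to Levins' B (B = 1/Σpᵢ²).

Plethodon glutinosus > Plethodon cinereus > Plethodon richmondi

Convert percentages to proportions (divide by 100).
Σp_cineᵢ² = 0.02² + 0.40² + 0.02² + 0.13² + 0.43² = 0.0004 + 0.1600 + 0.0004 + 0.0169 + 0.1849 = 0.3626
B_cine = 1 / 0.3626 = 2.7579
Σp_glutᵢ² = 0.11² + 0.53² + 0.16² + 0.05² + 0.15² = 0.0121 + 0.2809 + 0.0256 + 0.0025 + 0.0225 = 0.3436
B_glut = 1 / 0.3436 = 2.9104
Σp_richᵢ² = 0.09² + 0.85² + 0.02² + 0.02² + 0.02² = 0.0081 + 0.7225 + 0.0004 + 0.0004 + 0.0004 = 0.7318
B_rich = 1 / 0.7318 = 1.3665
Ranking by B (broadest → narrowest): Plethodon glutinosus (2.91) > Plethodon cinereus (2.76) > Plethodon richmondi (1.37)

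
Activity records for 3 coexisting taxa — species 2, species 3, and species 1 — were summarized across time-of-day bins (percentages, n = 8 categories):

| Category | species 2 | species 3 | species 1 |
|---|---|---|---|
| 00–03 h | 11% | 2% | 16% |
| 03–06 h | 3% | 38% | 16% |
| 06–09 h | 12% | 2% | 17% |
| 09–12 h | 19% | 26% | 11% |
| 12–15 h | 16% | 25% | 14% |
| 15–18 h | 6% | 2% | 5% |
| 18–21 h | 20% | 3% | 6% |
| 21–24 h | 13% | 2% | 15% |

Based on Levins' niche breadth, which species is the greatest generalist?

Convert percentages to proportions (divide by 100).
Σp_2ᵢ² = 0.11² + 0.03² + 0.12² + 0.19² + 0.16² + 0.06² + 0.20² + 0.13² = 0.0121 + 0.0009 + 0.0144 + 0.0361 + 0.0256 + 0.0036 + 0.0400 + 0.0169 = 0.1496
B_2 = 1 / 0.1496 = 6.6845
Σp_3ᵢ² = 0.02² + 0.38² + 0.02² + 0.26² + 0.25² + 0.02² + 0.03² + 0.02² = 0.0004 + 0.1444 + 0.0004 + 0.0676 + 0.0625 + 0.0004 + 0.0009 + 0.0004 = 0.2770
B_3 = 1 / 0.2770 = 3.6101
Σp_1ᵢ² = 0.16² + 0.16² + 0.17² + 0.11² + 0.14² + 0.05² + 0.06² + 0.15² = 0.0256 + 0.0256 + 0.0289 + 0.0121 + 0.0196 + 0.0025 + 0.0036 + 0.0225 = 0.1404
B_1 = 1 / 0.1404 = 7.1225
Highest B → broadest niche (most generalist): species 1 (B = 7.12).

species 1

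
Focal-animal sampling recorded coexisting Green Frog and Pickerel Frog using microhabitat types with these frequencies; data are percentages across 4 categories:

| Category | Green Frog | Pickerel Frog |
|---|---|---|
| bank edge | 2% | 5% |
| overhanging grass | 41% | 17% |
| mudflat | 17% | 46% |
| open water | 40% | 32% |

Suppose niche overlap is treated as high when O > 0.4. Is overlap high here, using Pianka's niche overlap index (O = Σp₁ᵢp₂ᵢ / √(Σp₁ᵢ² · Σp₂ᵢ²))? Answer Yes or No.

Convert percentages to proportions (divide by 100).
Σ p₁ᵢp₂ᵢ = 0.0010 + 0.0697 + 0.0782 + 0.1280 = 0.2769
Σp_1ᵢ² = 0.02² + 0.41² + 0.17² + 0.40² = 0.0004 + 0.1681 + 0.0289 + 0.1600 = 0.3574
Σp_2ᵢ² = 0.05² + 0.17² + 0.46² + 0.32² = 0.0025 + 0.0289 + 0.2116 + 0.1024 = 0.3454
O = 0.2769 / √(0.3574 × 0.3454) = 0.2769 / 0.35135 = 0.7881
O = 0.7881 > 0.4 → Yes.

Yes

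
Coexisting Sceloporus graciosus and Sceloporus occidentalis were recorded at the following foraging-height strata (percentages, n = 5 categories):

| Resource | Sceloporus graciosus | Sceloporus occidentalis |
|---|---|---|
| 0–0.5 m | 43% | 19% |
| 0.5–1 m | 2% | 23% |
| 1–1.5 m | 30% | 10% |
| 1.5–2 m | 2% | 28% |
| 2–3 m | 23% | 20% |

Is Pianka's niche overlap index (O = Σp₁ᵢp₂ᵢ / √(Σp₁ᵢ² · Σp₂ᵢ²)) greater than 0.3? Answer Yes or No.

Yes

Convert percentages to proportions (divide by 100).
Σ p₁ᵢp₂ᵢ = 0.0817 + 0.0046 + 0.0300 + 0.0056 + 0.0460 = 0.1679
Σp_1ᵢ² = 0.43² + 0.02² + 0.30² + 0.02² + 0.23² = 0.1849 + 0.0004 + 0.0900 + 0.0004 + 0.0529 = 0.3286
Σp_2ᵢ² = 0.19² + 0.23² + 0.10² + 0.28² + 0.20² = 0.0361 + 0.0529 + 0.0100 + 0.0784 + 0.0400 = 0.2174
O = 0.1679 / √(0.3286 × 0.2174) = 0.1679 / 0.26728 = 0.6282
O = 0.6282 > 0.3 → Yes.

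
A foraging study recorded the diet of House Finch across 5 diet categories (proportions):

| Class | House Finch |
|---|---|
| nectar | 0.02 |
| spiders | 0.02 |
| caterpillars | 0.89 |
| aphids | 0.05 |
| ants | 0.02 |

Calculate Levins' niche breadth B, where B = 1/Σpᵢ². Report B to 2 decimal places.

Σpᵢ² = 0.02² + 0.02² + 0.89² + 0.05² + 0.02² = 0.0004 + 0.0004 + 0.7921 + 0.0025 + 0.0004 = 0.7958
B = 1 / 0.7958 = 1.2566

1.26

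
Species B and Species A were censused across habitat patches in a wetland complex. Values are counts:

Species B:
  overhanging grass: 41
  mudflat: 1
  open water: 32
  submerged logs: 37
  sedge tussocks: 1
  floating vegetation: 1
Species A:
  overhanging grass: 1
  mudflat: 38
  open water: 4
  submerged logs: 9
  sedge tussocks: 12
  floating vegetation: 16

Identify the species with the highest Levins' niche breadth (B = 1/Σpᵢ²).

Proportions for Species B (n=113): 41/113=0.3628, 1/113=0.0088, 32/113=0.2832, 37/113=0.3274, 1/113=0.0088, 1/113=0.0088
Proportions for Species A (n=80): 1/80=0.0125, 38/80=0.4750, 4/80=0.0500, 9/80=0.1125, 12/80=0.1500, 16/80=0.2000
Σp_Bᵢ² = 0.3628² + 0.0088² + 0.2832² + 0.3274² + 0.0088² + 0.0088² = 0.131624 + 0.000077 + 0.080202 + 0.107191 + 0.000077 + 0.000077 = 0.319248
B_B = 1 / 0.319248 = 3.1324
Σp_Aᵢ² = 0.0125² + 0.4750² + 0.0500² + 0.1125² + 0.1500² + 0.2000² = 0.000156 + 0.225625 + 0.002500 + 0.012656 + 0.022500 + 0.040000 = 0.303437
B_A = 1 / 0.303437 = 3.2956
Highest B → broadest niche (most generalist): Species A (B = 3.30).

Species A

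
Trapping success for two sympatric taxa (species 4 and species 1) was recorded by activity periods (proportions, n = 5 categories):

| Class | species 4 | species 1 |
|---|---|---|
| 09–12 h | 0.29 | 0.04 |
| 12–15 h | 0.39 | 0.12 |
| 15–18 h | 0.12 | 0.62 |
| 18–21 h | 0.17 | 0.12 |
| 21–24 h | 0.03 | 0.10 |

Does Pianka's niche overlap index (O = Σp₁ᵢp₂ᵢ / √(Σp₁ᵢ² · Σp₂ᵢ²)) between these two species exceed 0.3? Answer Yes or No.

Yes

Σ p₁ᵢp₂ᵢ = 0.0116 + 0.0468 + 0.0744 + 0.0204 + 0.0030 = 0.1562
Σp_1ᵢ² = 0.29² + 0.39² + 0.12² + 0.17² + 0.03² = 0.0841 + 0.1521 + 0.0144 + 0.0289 + 0.0009 = 0.2804
Σp_2ᵢ² = 0.04² + 0.12² + 0.62² + 0.12² + 0.10² = 0.0016 + 0.0144 + 0.3844 + 0.0144 + 0.0100 = 0.4248
O = 0.1562 / √(0.2804 × 0.4248) = 0.1562 / 0.34513 = 0.4526
O = 0.4526 > 0.3 → Yes.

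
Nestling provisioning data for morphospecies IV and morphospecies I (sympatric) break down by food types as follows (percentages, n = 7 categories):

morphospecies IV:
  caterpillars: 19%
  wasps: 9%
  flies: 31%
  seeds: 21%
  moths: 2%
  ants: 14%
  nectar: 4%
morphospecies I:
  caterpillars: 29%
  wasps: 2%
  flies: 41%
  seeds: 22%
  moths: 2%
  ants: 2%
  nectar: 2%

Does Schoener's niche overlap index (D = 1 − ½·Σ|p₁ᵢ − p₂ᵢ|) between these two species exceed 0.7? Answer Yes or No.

Convert percentages to proportions (divide by 100).
Σ|p₁ᵢ − p₂ᵢ| = 0.10 + 0.07 + 0.10 + 0.01 + 0.00 + 0.12 + 0.02 = 0.42
D = 1 − ½ × 0.42 = 1 − 0.210 = 0.7900
D = 0.7900 > 0.7 → Yes.

Yes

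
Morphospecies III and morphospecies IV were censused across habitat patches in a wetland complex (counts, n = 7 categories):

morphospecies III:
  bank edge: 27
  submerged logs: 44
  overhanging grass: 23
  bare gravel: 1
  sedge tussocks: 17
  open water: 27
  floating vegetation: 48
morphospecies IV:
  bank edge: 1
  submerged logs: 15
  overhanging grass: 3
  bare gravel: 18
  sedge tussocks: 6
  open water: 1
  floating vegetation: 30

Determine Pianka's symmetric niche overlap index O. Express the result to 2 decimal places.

Proportions for morphospecies III (n=187): 27/187=0.1444, 44/187=0.2353, 23/187=0.1230, 1/187=0.0053, 17/187=0.0909, 27/187=0.1444, 48/187=0.2567
Proportions for morphospecies IV (n=74): 1/74=0.0135, 15/74=0.2027, 3/74=0.0405, 18/74=0.2432, 6/74=0.0811, 1/74=0.0135, 30/74=0.4054
Σ p₁ᵢp₂ᵢ = 0.001949 + 0.047695 + 0.004982 + 0.001289 + 0.007372 + 0.001949 + 0.104066 = 0.169302
Σp_1ᵢ² = 0.1444² + 0.2353² + 0.1230² + 0.0053² + 0.0909² + 0.1444² + 0.2567² = 0.020851 + 0.055366 + 0.015129 + 0.000028 + 0.008263 + 0.020851 + 0.065895 = 0.186383
Σp_2ᵢ² = 0.0135² + 0.2027² + 0.0405² + 0.2432² + 0.0811² + 0.0135² + 0.4054² = 0.000182 + 0.041087 + 0.001640 + 0.059146 + 0.006577 + 0.000182 + 0.164349 = 0.273163
O = 0.169302 / √(0.186383 × 0.273163) = 0.169302 / 0.2256390 = 0.7503

0.75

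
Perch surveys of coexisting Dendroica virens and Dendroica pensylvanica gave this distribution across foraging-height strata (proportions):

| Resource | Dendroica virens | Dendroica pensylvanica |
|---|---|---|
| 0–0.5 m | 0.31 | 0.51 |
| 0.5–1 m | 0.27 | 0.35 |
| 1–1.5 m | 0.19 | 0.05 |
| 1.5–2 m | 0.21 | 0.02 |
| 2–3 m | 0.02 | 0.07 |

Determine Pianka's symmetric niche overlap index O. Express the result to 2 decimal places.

0.86

Σ p₁ᵢp₂ᵢ = 0.1581 + 0.0945 + 0.0095 + 0.0042 + 0.0014 = 0.2677
Σp_1ᵢ² = 0.31² + 0.27² + 0.19² + 0.21² + 0.02² = 0.0961 + 0.0729 + 0.0361 + 0.0441 + 0.0004 = 0.2496
Σp_2ᵢ² = 0.51² + 0.35² + 0.05² + 0.02² + 0.07² = 0.2601 + 0.1225 + 0.0025 + 0.0004 + 0.0049 = 0.3904
O = 0.2677 / √(0.2496 × 0.3904) = 0.2677 / 0.31216 = 0.8576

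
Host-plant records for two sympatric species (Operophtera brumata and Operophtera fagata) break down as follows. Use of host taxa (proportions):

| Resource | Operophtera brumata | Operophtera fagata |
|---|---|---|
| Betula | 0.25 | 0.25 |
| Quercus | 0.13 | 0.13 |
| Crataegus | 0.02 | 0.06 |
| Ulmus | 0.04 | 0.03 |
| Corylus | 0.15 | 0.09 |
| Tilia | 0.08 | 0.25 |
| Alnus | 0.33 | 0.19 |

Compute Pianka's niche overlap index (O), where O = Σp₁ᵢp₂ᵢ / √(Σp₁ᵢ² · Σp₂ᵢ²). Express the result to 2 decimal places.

Σ p₁ᵢp₂ᵢ = 0.0625 + 0.0169 + 0.0012 + 0.0012 + 0.0135 + 0.0200 + 0.0627 = 0.1780
Σp_1ᵢ² = 0.25² + 0.13² + 0.02² + 0.04² + 0.15² + 0.08² + 0.33² = 0.0625 + 0.0169 + 0.0004 + 0.0016 + 0.0225 + 0.0064 + 0.1089 = 0.2192
Σp_2ᵢ² = 0.25² + 0.13² + 0.06² + 0.03² + 0.09² + 0.25² + 0.19² = 0.0625 + 0.0169 + 0.0036 + 0.0009 + 0.0081 + 0.0625 + 0.0361 = 0.1906
O = 0.1780 / √(0.2192 × 0.1906) = 0.1780 / 0.20440 = 0.8708

0.87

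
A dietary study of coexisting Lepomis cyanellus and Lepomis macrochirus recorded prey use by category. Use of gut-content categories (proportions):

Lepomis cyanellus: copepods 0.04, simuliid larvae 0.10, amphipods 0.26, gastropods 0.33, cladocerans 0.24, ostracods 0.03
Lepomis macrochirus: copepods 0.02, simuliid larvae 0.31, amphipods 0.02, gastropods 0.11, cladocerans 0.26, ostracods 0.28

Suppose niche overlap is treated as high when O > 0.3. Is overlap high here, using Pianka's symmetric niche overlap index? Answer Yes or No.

Σ p₁ᵢp₂ᵢ = 0.0008 + 0.0310 + 0.0052 + 0.0363 + 0.0624 + 0.0084 = 0.1441
Σp_1ᵢ² = 0.04² + 0.10² + 0.26² + 0.33² + 0.24² + 0.03² = 0.0016 + 0.0100 + 0.0676 + 0.1089 + 0.0576 + 0.0009 = 0.2466
Σp_2ᵢ² = 0.02² + 0.31² + 0.02² + 0.11² + 0.26² + 0.28² = 0.0004 + 0.0961 + 0.0004 + 0.0121 + 0.0676 + 0.0784 = 0.2550
O = 0.1441 / √(0.2466 × 0.2550) = 0.1441 / 0.25076 = 0.5747
O = 0.5747 > 0.3 → Yes.

Yes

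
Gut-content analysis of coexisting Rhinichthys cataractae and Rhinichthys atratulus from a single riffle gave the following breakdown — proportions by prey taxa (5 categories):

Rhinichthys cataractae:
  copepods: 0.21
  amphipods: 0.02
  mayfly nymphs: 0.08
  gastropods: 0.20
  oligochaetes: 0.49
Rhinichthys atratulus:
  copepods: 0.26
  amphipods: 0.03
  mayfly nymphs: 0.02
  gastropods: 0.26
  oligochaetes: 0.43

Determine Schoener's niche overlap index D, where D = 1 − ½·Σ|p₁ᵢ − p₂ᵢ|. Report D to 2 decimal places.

0.88

Σ|p₁ᵢ − p₂ᵢ| = 0.05 + 0.01 + 0.06 + 0.06 + 0.06 = 0.24
D = 1 − ½ × 0.24 = 1 − 0.120 = 0.8800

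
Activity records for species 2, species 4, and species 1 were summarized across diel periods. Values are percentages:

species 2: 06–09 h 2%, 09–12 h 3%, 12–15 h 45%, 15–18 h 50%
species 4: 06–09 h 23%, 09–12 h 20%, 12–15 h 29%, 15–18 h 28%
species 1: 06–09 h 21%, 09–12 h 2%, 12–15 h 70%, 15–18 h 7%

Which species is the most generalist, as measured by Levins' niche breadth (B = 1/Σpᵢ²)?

Convert percentages to proportions (divide by 100).
Σp_2ᵢ² = 0.02² + 0.03² + 0.45² + 0.50² = 0.0004 + 0.0009 + 0.2025 + 0.2500 = 0.4538
B_2 = 1 / 0.4538 = 2.2036
Σp_4ᵢ² = 0.23² + 0.20² + 0.29² + 0.28² = 0.0529 + 0.0400 + 0.0841 + 0.0784 = 0.2554
B_4 = 1 / 0.2554 = 3.9154
Σp_1ᵢ² = 0.21² + 0.02² + 0.70² + 0.07² = 0.0441 + 0.0004 + 0.4900 + 0.0049 = 0.5394
B_1 = 1 / 0.5394 = 1.8539
Highest B → broadest niche (most generalist): species 4 (B = 3.92).

species 4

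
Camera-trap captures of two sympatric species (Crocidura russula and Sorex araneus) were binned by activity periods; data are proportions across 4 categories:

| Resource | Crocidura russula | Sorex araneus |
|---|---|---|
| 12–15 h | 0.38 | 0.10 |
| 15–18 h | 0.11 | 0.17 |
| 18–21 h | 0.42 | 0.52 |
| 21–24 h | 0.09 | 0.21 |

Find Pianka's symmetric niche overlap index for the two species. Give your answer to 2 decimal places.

Σ p₁ᵢp₂ᵢ = 0.0380 + 0.0187 + 0.2184 + 0.0189 = 0.2940
Σp_1ᵢ² = 0.38² + 0.11² + 0.42² + 0.09² = 0.1444 + 0.0121 + 0.1764 + 0.0081 = 0.3410
Σp_2ᵢ² = 0.10² + 0.17² + 0.52² + 0.21² = 0.0100 + 0.0289 + 0.2704 + 0.0441 = 0.3534
O = 0.2940 / √(0.3410 × 0.3534) = 0.2940 / 0.34714 = 0.8469

0.85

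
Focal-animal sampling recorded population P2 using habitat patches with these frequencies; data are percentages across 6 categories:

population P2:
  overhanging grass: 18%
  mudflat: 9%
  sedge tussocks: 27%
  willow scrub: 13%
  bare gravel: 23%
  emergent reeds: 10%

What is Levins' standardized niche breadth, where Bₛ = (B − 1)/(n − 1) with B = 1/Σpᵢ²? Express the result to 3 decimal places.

0.835

Convert percentages to proportions (divide by 100).
Σpᵢ² = 0.18² + 0.09² + 0.27² + 0.13² + 0.23² + 0.10² = 0.0324 + 0.0081 + 0.0729 + 0.0169 + 0.0529 + 0.0100 = 0.1932
B = 1 / 0.1932 = 5.17598
Bₛ = (B − 1)/(n − 1) = (5.17598 − 1)/(6 − 1) = 4.17598/5 = 0.83520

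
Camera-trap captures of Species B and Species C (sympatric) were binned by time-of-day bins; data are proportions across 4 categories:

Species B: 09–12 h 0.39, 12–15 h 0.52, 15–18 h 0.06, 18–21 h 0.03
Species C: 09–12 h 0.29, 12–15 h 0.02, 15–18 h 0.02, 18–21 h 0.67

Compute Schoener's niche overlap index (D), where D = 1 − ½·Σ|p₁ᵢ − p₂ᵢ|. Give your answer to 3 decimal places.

0.360

Σ|p₁ᵢ − p₂ᵢ| = 0.10 + 0.50 + 0.04 + 0.64 = 1.28
D = 1 − ½ × 1.28 = 1 − 0.640 = 0.36000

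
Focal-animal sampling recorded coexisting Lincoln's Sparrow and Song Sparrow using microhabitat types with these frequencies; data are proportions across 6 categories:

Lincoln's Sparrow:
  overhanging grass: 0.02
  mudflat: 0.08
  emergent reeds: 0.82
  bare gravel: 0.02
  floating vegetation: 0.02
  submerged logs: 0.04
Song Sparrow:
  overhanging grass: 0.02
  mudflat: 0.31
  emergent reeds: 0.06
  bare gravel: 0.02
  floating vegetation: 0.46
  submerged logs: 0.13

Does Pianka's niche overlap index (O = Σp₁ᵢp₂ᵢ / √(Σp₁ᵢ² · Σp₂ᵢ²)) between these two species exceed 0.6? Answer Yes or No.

No

Σ p₁ᵢp₂ᵢ = 0.0004 + 0.0248 + 0.0492 + 0.0004 + 0.0092 + 0.0052 = 0.0892
Σp_1ᵢ² = 0.02² + 0.08² + 0.82² + 0.02² + 0.02² + 0.04² = 0.0004 + 0.0064 + 0.6724 + 0.0004 + 0.0004 + 0.0016 = 0.6816
Σp_2ᵢ² = 0.02² + 0.31² + 0.06² + 0.02² + 0.46² + 0.13² = 0.0004 + 0.0961 + 0.0036 + 0.0004 + 0.2116 + 0.0169 = 0.3290
O = 0.0892 / √(0.6816 × 0.3290) = 0.0892 / 0.47355 = 0.1884
O = 0.1884 < 0.6 → No.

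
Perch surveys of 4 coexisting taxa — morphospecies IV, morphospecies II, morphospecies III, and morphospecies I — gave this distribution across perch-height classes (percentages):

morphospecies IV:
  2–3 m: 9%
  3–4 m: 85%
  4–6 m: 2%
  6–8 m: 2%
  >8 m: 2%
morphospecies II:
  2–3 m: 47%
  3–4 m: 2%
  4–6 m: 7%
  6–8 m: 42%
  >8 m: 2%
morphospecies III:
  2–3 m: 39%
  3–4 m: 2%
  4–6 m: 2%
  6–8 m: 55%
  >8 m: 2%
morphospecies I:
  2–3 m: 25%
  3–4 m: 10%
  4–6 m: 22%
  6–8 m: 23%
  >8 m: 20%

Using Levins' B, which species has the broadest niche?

morphospecies I

Convert percentages to proportions (divide by 100).
Σp_IVᵢ² = 0.09² + 0.85² + 0.02² + 0.02² + 0.02² = 0.0081 + 0.7225 + 0.0004 + 0.0004 + 0.0004 = 0.7318
B_IV = 1 / 0.7318 = 1.3665
Σp_IIᵢ² = 0.47² + 0.02² + 0.07² + 0.42² + 0.02² = 0.2209 + 0.0004 + 0.0049 + 0.1764 + 0.0004 = 0.4030
B_II = 1 / 0.4030 = 2.4814
Σp_IIIᵢ² = 0.39² + 0.02² + 0.02² + 0.55² + 0.02² = 0.1521 + 0.0004 + 0.0004 + 0.3025 + 0.0004 = 0.4558
B_III = 1 / 0.4558 = 2.1939
Σp_Iᵢ² = 0.25² + 0.10² + 0.22² + 0.23² + 0.20² = 0.0625 + 0.0100 + 0.0484 + 0.0529 + 0.0400 = 0.2138
B_I = 1 / 0.2138 = 4.6773
Highest B → broadest niche (most generalist): morphospecies I (B = 4.68).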